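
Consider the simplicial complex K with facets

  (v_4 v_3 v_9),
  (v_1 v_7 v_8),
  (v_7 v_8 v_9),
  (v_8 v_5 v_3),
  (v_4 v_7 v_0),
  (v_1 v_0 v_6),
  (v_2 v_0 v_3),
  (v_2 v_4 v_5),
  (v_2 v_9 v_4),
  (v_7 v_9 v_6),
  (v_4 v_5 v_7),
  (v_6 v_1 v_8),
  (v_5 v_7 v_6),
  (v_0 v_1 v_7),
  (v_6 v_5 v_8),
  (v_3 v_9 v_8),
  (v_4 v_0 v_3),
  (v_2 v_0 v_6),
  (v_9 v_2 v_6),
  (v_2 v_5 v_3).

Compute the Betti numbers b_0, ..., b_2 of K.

Fix the vertex order v_0 < v_1 < v_2 < v_3 < v_4 < v_5 < v_6 < v_7 < v_8 < v_9 and write every simplex with vertices in increasing order. Then dim K = 2 and the simplices of K are:

  0-simplices (10): [v_0], [v_1], [v_2], [v_3], [v_4], [v_5], [v_6], [v_7], [v_8], [v_9]
  1-simplices (30): (30 of them)
  2-simplices (20): (20 of them)

Hence C_0 ≅ Z^10, C_1 ≅ Z^30, C_2 ≅ Z^20.

The boundary map ∂_1: C_1 → C_0 maps an edge to its endpoints' difference, ∂[p,q] = q − p.
This gives a 10×30 integer matrix of rank 9; reducing to Smith normal form yields diagonal entries (1,1,1,1,1,1,1,1,1).

The boundary map ∂_2: C_2 → C_1 sends each 2-simplex [p,q,r] to [q,r] − [p,r] + [p,q]. For instance
  ∂[v_0,v_2,v_3] = [v_2,v_3] − [v_0,v_3] + [v_0,v_2],
  ∂[v_0,v_3,v_4] = [v_3,v_4] − [v_0,v_4] + [v_0,v_3].
The resulting 30×20 matrix has rank 20, and its Smith normal form has invariant factors (1,1,1,1,1,1,1,1,1,1,1,1,1,1,1,1,1,1,1,2).

Now H_k = ker ∂_k / im ∂_{k+1}, so:

  H_0: rank C_0 − rank ∂_1 = 10 − 9 = 1, and the invariant factors of ∂_1 are all 1, so H_0 ≅ Z.
  H_1: rank ker ∂_1 − rank ∂_2 = (30 − 9) − 20 = 1, and ∂_2 has invariant factor 2 > 1, so H_1 ≅ Z ⊕ Z/2Z.
  H_2: rank ker ∂_2 − rank ∂_3 = (20 − 20) − 0 = 0, and there is no ∂_3, so H_2 ≅ 0.

(K is a triangulation of the Klein bottle.)

Hence the Betti numbers are b_0 = 1, b_1 = 1, b_2 = 0.

b_0 = 1, b_1 = 1, b_2 = 0.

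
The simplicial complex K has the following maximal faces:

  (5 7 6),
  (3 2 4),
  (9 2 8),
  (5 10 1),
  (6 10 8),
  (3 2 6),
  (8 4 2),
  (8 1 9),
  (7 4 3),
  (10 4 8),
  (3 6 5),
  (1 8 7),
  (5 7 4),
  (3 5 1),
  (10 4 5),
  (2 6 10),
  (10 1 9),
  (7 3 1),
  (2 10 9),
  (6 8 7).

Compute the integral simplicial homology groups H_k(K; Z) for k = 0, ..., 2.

Fix the vertex order 1 < 2 < 3 < 4 < 5 < 6 < 7 < 8 < 9 < 10 and write every simplex with vertices in increasing order. Then dim K = 2 and the simplices of K are:

  0-simplices (10): [1], [2], [3], [4], [5], [6], [7], [8], [9], [10]
  1-simplices (30): (30 of them)
  2-simplices (20): (20 of them)

giving chain groups C_0 ≅ Z^10, C_1 ≅ Z^30, C_2 ≅ Z^20.

∂_1: C_1 → C_0 is given by ∂[p,q] = [q] − [p]. For instance
  ∂[4,10] = [10] − [4].
The 10×30 boundary matrix has rank 9 and Smith normal form diag(1,1,1,1,1,1,1,1,1).

Boundary ∂_2: C_2 → C_1 maps a triangle to the signed sum of its edges. For instance
  ∂[6,7,8] = [7,8] − [6,8] + [6,7],
  ∂[3,5,6] = [5,6] − [3,6] + [3,5].
This gives a 30×20 integer matrix of rank 20; reducing to Smith normal form yields diagonal entries (1,1,1,1,1,1,1,1,1,1,1,1,1,1,1,1,1,1,1,2).

Now H_k = ker ∂_k / im ∂_{k+1}, so:

  H_0: rank C_0 − rank ∂_1 = 10 − 9 = 1, and the invariant factors of ∂_1 are all 1, so H_0 = Z.
  H_1: rank ker ∂_1 − rank ∂_2 = (30 − 9) − 20 = 1, and ∂_2 has invariant factor 2 > 1, so H_1 = Z × Z/2.
  H_2: rank ker ∂_2 − rank ∂_3 = (20 − 20) − 0 = 0, and there is no ∂_3, so H_2 = 0.

As a check, the Euler characteristic is 10 − 30 + 20 = 0, which agrees with 1 − 1 + 0 = 0.
(K is a triangulation of the Klein bottle.)

H_0 = Z,  H_1 = Z × Z/2,  H_2 = 0.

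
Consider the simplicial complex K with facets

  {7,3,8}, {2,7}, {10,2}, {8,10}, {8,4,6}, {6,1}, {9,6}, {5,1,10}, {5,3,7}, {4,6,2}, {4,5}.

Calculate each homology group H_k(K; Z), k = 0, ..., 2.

Order the vertices as 1 < 2 < 3 < 4 < 5 < 6 < 7 < 8 < 9 < 10. Listing each simplex with vertices in this order, K has dimension 2 with simplices:

  0-simplices (10): [1], [2], [3], [4], [5], [6], [7], [8], [9], [10]
  1-simplices (19): [1,5], [1,6], [1,10], [2,4], [2,6], [2,7], [2,10], [3,5], [3,7], [3,8], [4,5], [4,6], [4,8], [5,7], [5,10], [6,8], [6,9], [7,8], [8,10]
  2-simplices (5): [1,5,10], [2,4,6], [3,5,7], [3,7,8], [4,6,8]

Hence C_0 ≅ Z^10, C_1 ≅ Z^19, C_2 ≅ Z^5.

∂_1: C_1 → C_0 sends each edge [p,q] (with p < q) to q − p. For instance
  ∂[4,8] = [8] − [4].
The 10×19 boundary matrix has rank 9 and Smith normal form diag(1,1,1,1,1,1,1,1,1).

Boundary ∂_2: C_2 → C_1 sends each 2-simplex [p,q,r] to [q,r] − [p,r] + [p,q]. For instance
  ∂[3,7,8] = [7,8] − [3,8] + [3,7],
  ∂[2,4,6] = [4,6] − [2,6] + [2,4].
As a 19×5 matrix over Z this has rank 5, with invariant factors (1,1,1,1,1).

Reading off H_k = ker ∂_k / im ∂_{k+1}:

  H_0: rank C_0 − rank ∂_1 = 10 − 9 = 1, and the invariant factors of ∂_1 are all 1, so H_0 = Z.
  H_1: rank ker ∂_1 − rank ∂_2 = (19 − 9) − 5 = 5, and the invariant factors of ∂_2 are all 1, so H_1 = Z^5.
  H_2: rank ker ∂_2 − rank ∂_3 = (5 − 5) − 0 = 0, and there is no ∂_3, so H_2 = 0.

As a check, the Euler characteristic is 10 − 19 + 5 = -4, which agrees with 1 − 5 + 0 = -4.

H_0 ≅ Z,  H_1 ≅ Z^5,  H_2 = 0.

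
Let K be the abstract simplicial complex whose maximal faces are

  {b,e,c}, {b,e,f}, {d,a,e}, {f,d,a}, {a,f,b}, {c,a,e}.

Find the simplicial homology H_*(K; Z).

H_0 ≅ Z,  H_1 ≅ Z,  H_2 = 0.

We work with the vertex ordering a < b < c < d < e < f. The simplices of K, each written with vertices in increasing order, are:

  0-simplices (6): a, b, c, d, e, f
  1-simplices (12): ab, ac, ad, ae, af, bc, be, bf, ce, de, df, ef
  2-simplices (6): abf, ace, ade, adf, bce, bef

giving chain groups C_0 ≅ Z^6, C_1 ≅ Z^12, C_2 ≅ Z^6.

∂_1: C_1 → C_0 is given by ∂[p,q] = [q] − [p].
The 6×12 boundary matrix has rank 5 and Smith normal form diag(1,1,1,1,1).

The boundary map ∂_2: C_2 → C_1 sends each 2-simplex [p,q,r] to [q,r] − [p,r] + [p,q]. For instance
  ∂abf = bf − af + ab,
  ∂ace = ce − ae + ac.
This gives a 12×6 integer matrix of rank 6; reducing to Smith normal form yields diagonal entries (1,1,1,1,1,1).

From H_k ≅ ker(∂_k) / im(∂_{k+1}) we obtain:

  H_0: rank C_0 − rank ∂_1 = 6 − 5 = 1, and the invariant factors of ∂_1 are all 1, so H_0 = Z.
  H_1: rank ker ∂_1 − rank ∂_2 = (12 − 5) − 6 = 1, and the invariant factors of ∂_2 are all 1, so H_1 = Z.
  H_2: rank ker ∂_2 − rank ∂_3 = (6 − 6) − 0 = 0, and there is no ∂_3, so H_2 = 0.

(K is a triangulation of the cylinder S^1 x I.)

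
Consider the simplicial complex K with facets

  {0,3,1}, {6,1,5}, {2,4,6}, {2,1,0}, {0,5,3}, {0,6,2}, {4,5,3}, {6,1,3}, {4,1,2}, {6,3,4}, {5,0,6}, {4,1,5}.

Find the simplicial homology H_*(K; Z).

H_0 = Z,  H_1 = Z/2,  H_2 = 0.

Fix the vertex order 0 < 1 < 2 < 3 < 4 < 5 < 6 and write every simplex with vertices in increasing order. Then dim K = 2 and the simplices of K are:

  0-simplices (7): [0], [1], [2], [3], [4], [5], [6]
  1-simplices (18): [0,1], [0,2], [0,3], [0,5], [0,6], [1,2], [1,3], [1,4], [1,5], [1,6], [2,4], [2,6], [3,4], [3,5], [3,6], [4,5], [4,6], [5,6]
  2-simplices (12): [0,1,2], [0,1,3], [0,2,6], [0,3,5], [0,5,6], [1,2,4], [1,3,6], [1,4,5], [1,5,6], [2,4,6], [3,4,5], [3,4,6]

Hence C_0 ≅ Z^7, C_1 ≅ Z^18, C_2 ≅ Z^12.

The boundary map ∂_1: C_1 → C_0 sends each edge [p,q] (with p < q) to q − p.
The 7×18 boundary matrix has rank 6 and Smith normal form diag(1,1,1,1,1,1).

The boundary map ∂_2: C_2 → C_1 sends each 2-simplex [p,q,r] to [q,r] − [p,r] + [p,q]. For instance
  ∂[0,1,3] = [1,3] − [0,3] + [0,1],
  ∂[1,3,6] = [3,6] − [1,6] + [1,3].
As a 18×12 matrix over Z this has rank 12, with invariant factors (1,1,1,1,1,1,1,1,1,1,1,2).

Computing H_k = (kernel of ∂_k) / (image of ∂_{k+1}):

  H_0: rank C_0 − rank ∂_1 = 7 − 6 = 1, and the invariant factors of ∂_1 are all 1, so H_0 ≅ Z.
  H_1: rank ker ∂_1 − rank ∂_2 = (18 − 6) − 12 = 0, and ∂_2 has invariant factor 2 > 1, so H_1 ≅ Z/2.
  H_2: rank ker ∂_2 − rank ∂_3 = (12 − 12) − 0 = 0, and there is no ∂_3, so H_2 ≅ 0.

As a check, the Euler characteristic is 7 − 18 + 12 = 1, which agrees with 1 − 0 + 0 = 1.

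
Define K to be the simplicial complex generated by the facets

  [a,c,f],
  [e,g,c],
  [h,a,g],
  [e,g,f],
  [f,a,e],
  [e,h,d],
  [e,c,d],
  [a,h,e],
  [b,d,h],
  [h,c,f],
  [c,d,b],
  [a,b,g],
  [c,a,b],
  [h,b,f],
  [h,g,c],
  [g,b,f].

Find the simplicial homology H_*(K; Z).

Fix the vertex order a < b < c < d < e < f < g < h and write every simplex with vertices in increasing order. Then dim K = 2 and the simplices of K are:

  0-simplices (8): a, b, c, d, e, f, g, h
  1-simplices (24): ab, ac, ae, af, ag, ah, bc, bd, bf, bg, bh, cd, ce, cf, cg, ch, de, dh, ef, eg, eh, fg, fh, gh
  2-simplices (16): abc, abg, acf, aef, aeh, agh, bcd, bdh, bfg, bfh, cde, ceg, cfh, cgh, deh, efg

Hence C_0 ≅ Z^8, C_1 ≅ Z^24, C_2 ≅ Z^16.

Boundary ∂_1: C_1 → C_0 is given by ∂[p,q] = [q] − [p].
As a 8×24 matrix over Z this has rank 7, with invariant factors (1,1,1,1,1,1,1).

The boundary map ∂_2: C_2 → C_1 acts by ∂[p,q,r] = [q,r] − [p,r] + [p,q]. For instance
  ∂abc = bc − ac + ab,
  ∂abg = bg − ag + ab.
This gives a 24×16 integer matrix of rank 15; reducing to Smith normal form yields diagonal entries (1,1,1,1,1,1,1,1,1,1,1,1,1,1,1).

Computing H_k = (kernel of ∂_k) / (image of ∂_{k+1}):

  H_0: rank C_0 − rank ∂_1 = 8 − 7 = 1, and the invariant factors of ∂_1 are all 1, so H_0 = Z.
  H_1: rank ker ∂_1 − rank ∂_2 = (24 − 7) − 15 = 2, and the invariant factors of ∂_2 are all 1, so H_1 = Z^2.
  H_2: rank ker ∂_2 − rank ∂_3 = (16 − 15) − 0 = 1, and there is no ∂_3, so H_2 = Z.

H_0 = Z,  H_1 = Z^2,  H_2 = Z.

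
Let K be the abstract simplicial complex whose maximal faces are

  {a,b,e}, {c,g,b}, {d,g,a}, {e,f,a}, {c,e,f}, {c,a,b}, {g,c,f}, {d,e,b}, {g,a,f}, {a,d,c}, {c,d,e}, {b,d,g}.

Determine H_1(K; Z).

H_1 = Z/2Z.

We work with the vertex ordering a < b < c < d < e < f < g. The simplices of K, each written with vertices in increasing order, are:

  0-simplices (7): a, b, c, d, e, f, g
  1-simplices (18): ab, ac, ad, ae, af, ag, bc, bd, be, bg, cd, ce, cf, cg, de, dg, ef, fg
  2-simplices (12): abc, abe, acd, adg, aef, afg, bcg, bde, bdg, cde, cef, cfg

giving chain groups C_0 ≅ Z^7, C_1 ≅ Z^18, C_2 ≅ Z^12.

∂_1: C_1 → C_0 sends each edge [p,q] (with p < q) to q − p. For instance
  ∂ad = d − a.
This gives a 7×18 integer matrix of rank 6; reducing to Smith normal form yields diagonal entries (1,1,1,1,1,1).

The boundary map ∂_2: C_2 → C_1 sends each 2-simplex [p,q,r] to [q,r] − [p,r] + [p,q]. For instance
  ∂adg = dg − ag + ad,
  ∂acd = cd − ad + ac.
As a 18×12 matrix over Z this has rank 12, with invariant factors (1,1,1,1,1,1,1,1,1,1,1,2).

From H_k ≅ ker(∂_k) / im(∂_{k+1}) we obtain:

  H_1: rank ker ∂_1 − rank ∂_2 = (18 − 6) − 12 = 0, and ∂_2 has invariant factor 2 > 1, so H_1 ≅ Z/2Z.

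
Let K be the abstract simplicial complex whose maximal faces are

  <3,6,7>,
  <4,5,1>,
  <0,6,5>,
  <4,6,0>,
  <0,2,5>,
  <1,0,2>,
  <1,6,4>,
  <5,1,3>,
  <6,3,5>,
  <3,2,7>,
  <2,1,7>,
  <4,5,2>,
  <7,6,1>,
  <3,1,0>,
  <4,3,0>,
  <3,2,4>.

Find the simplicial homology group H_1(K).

H_1 ≅ Z^2.

Fix the vertex order 0 < 1 < 2 < 3 < 4 < 5 < 6 < 7 and write every simplex with vertices in increasing order. Then dim K = 2 and the simplices of K are:

  0-simplices (8): [0], [1], [2], [3], [4], [5], [6], [7]
  1-simplices (24): (24 of them)
  2-simplices (16): [0,1,2], [0,1,3], [0,2,5], [0,3,4], [0,4,6], [0,5,6], [1,2,7], [1,3,5], [1,4,5], [1,4,6], [1,6,7], [2,3,4], [2,3,7], [2,4,5], [3,5,6], [3,6,7]

so the chain groups are C_0 ≅ Z^8, C_1 ≅ Z^24, C_2 ≅ Z^16.

∂_1: C_1 → C_0 sends each edge [p,q] (with p < q) to q − p. For instance
  ∂[4,6] = [6] − [4].
This gives a 8×24 integer matrix of rank 7; reducing to Smith normal form yields diagonal entries (1,1,1,1,1,1,1).

The boundary map ∂_2: C_2 → C_1 maps a triangle to the signed sum of its edges. For instance
  ∂[2,3,4] = [3,4] − [2,4] + [2,3],
  ∂[3,6,7] = [6,7] − [3,7] + [3,6].
The 24×16 boundary matrix has rank 15 and Smith normal form diag(1,1,1,1,1,1,1,1,1,1,1,1,1,1,1).

Computing H_k = (kernel of ∂_k) / (image of ∂_{k+1}):

  H_1: rank ker ∂_1 − rank ∂_2 = (24 − 7) − 15 = 2, and the invariant factors of ∂_2 are all 1, so H_1 = Z^2.

(K is a triangulation of the torus T^2.)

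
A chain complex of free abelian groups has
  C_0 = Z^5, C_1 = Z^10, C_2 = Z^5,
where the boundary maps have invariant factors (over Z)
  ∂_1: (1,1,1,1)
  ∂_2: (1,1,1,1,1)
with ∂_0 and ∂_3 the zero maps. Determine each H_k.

H_0: b_0 = 5 − 0 − 4 = 1; torsion from ∂_1 factors > 1: none. So H_0 ≅ Z.
H_1: b_1 = 10 − 4 − 5 = 1; torsion from ∂_2 factors > 1: none. So H_1 ≅ Z.
H_2: b_2 = 5 − 5 − 0 = 0; torsion from ∂_3 factors > 1: none. So H_2 ≅ 0.

H_0 ≅ Z,  H_1 ≅ Z,  H_2 = 0.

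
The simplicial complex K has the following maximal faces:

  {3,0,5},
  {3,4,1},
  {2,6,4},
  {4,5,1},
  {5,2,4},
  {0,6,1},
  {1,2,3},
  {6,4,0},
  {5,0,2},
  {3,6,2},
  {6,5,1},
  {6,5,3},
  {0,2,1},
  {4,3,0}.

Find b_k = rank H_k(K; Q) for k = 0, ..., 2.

b_0 = 1, b_1 = 2, b_2 = 1.

We work with the vertex ordering 0 < 1 < 2 < 3 < 4 < 5 < 6. The simplices of K, each written with vertices in increasing order, are:

  0-simplices (7): [0], [1], [2], [3], [4], [5], [6]
  1-simplices (21): [0,1], [0,2], [0,3], [0,4], [0,5], [0,6], [1,2], [1,3], [1,4], [1,5], [1,6], [2,3], [2,4], [2,5], [2,6], [3,4], [3,5], [3,6], [4,5], [4,6], [5,6]
  2-simplices (14): [0,1,2], [0,1,6], [0,2,5], [0,3,4], [0,3,5], [0,4,6], [1,2,3], [1,3,4], [1,4,5], [1,5,6], [2,3,6], [2,4,5], [2,4,6], [3,5,6]

giving chain groups C_0 ≅ Z^7, C_1 ≅ Z^21, C_2 ≅ Z^14.

∂_1: C_1 → C_0 is given by ∂[p,q] = [q] − [p].
The 7×21 boundary matrix has rank 6 and Smith normal form diag(1,1,1,1,1,1).

The boundary map ∂_2: C_2 → C_1 maps a triangle to the signed sum of its edges. For instance
  ∂[0,1,2] = [1,2] − [0,2] + [0,1],
  ∂[1,2,3] = [2,3] − [1,3] + [1,2].
The 21×14 boundary matrix has rank 13 and Smith normal form diag(1,1,1,1,1,1,1,1,1,1,1,1,1).

Computing H_k = (kernel of ∂_k) / (image of ∂_{k+1}):

  H_0: rank C_0 − rank ∂_1 = 7 − 6 = 1, and the invariant factors of ∂_1 are all 1, so H_0 ≅ Z.
  H_1: rank ker ∂_1 − rank ∂_2 = (21 − 6) − 13 = 2, and the invariant factors of ∂_2 are all 1, so H_1 ≅ Z^2.
  H_2: rank ker ∂_2 − rank ∂_3 = (14 − 13) − 0 = 1, and there is no ∂_3, so H_2 ≅ Z.

Hence the Betti numbers are b_0 = 1, b_1 = 2, b_2 = 1.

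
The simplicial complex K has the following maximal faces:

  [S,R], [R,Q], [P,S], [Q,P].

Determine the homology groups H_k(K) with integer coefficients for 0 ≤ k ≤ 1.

H_0 ≅ Z,  H_1 ≅ Z.

Order the vertices as P < Q < R < S. Listing each simplex with vertices in this order, K has dimension 1 with simplices:

  0-simplices (4): P, Q, R, S
  1-simplices (4): PQ, PS, QR, RS

giving chain groups C_0 ≅ Z^4, C_1 ≅ Z^4.

Boundary ∂_1: C_1 → C_0 is given by ∂[p,q] = [q] − [p].
The resulting 4×4 matrix has rank 3, and its Smith normal form has invariant factors (1,1,1).

From H_k ≅ ker(∂_k) / im(∂_{k+1}) we obtain:

  H_0: rank C_0 − rank ∂_1 = 4 − 3 = 1, and the invariant factors of ∂_1 are all 1, so H_0 = Z.
  H_1: rank ker ∂_1 − rank ∂_2 = (4 − 3) − 0 = 1, and there is no ∂_2, so H_1 = Z.

(K is a triangulation of the circle S^1.)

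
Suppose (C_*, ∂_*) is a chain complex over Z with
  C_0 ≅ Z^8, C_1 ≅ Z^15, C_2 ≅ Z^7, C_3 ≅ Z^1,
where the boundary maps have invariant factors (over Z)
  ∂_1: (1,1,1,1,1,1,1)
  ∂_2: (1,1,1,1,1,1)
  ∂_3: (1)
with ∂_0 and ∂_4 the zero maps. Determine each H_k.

H_0 ≅ Z,  H_1 ≅ Z^2,  H_2 = 0,  H_3 = 0.

H_0: b_0 = 8 − 0 − 7 = 1; torsion from ∂_1 factors > 1: none. So H_0 ≅ Z.
H_1: b_1 = 15 − 7 − 6 = 2; torsion from ∂_2 factors > 1: none. So H_1 ≅ Z^2.
H_2: b_2 = 7 − 6 − 1 = 0; torsion from ∂_3 factors > 1: none. So H_2 ≅ 0.
H_3: b_3 = 1 − 1 − 0 = 0; torsion from ∂_4 factors > 1: none. So H_3 ≅ 0.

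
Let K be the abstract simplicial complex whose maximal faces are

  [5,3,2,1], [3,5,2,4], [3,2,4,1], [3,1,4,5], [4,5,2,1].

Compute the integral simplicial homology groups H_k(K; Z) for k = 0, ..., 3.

K has 5 vertices, 10 edges, 10 triangles, 5 3-simplices.
rank ∂_0 = 0, rank ∂_1 = 4 ⇒ b_0 = 5 − 0 − 4 = 1; all invariant factors of ∂_1 are 1 so no torsion. So H_0 ≅ Z.
rank ∂_1 = 4, rank ∂_2 = 6 ⇒ b_1 = 10 − 4 − 6 = 0; all invariant factors of ∂_2 are 1 so no torsion. So H_1 ≅ 0.
rank ∂_2 = 6, rank ∂_3 = 4 ⇒ b_2 = 10 − 6 − 4 = 0; all invariant factors of ∂_3 are 1 so no torsion. So H_2 ≅ 0.
rank ∂_3 = 4, rank ∂_4 = 0 ⇒ b_3 = 5 − 4 − 0 = 1. So H_3 ≅ Z.

H_0 ≅ Z,  H_1 = 0,  H_2 = 0,  H_3 ≅ Z.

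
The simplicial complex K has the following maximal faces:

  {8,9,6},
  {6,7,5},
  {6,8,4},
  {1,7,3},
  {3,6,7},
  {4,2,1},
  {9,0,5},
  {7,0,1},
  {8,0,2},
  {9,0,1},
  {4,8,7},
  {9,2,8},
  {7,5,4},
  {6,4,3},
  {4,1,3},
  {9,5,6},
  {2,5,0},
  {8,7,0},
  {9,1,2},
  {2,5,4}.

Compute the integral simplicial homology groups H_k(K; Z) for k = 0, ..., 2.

H_0 = Z,  H_1 = Z ⊕ Z_2,  H_2 = 0.

Order the vertices as 0 < 1 < 2 < 3 < 4 < 5 < 6 < 7 < 8 < 9. Listing each simplex with vertices in this order, K has dimension 2 with simplices:

  0-simplices (10): [0], [1], [2], [3], [4], [5], [6], [7], [8], [9]
  1-simplices (30): (30 of them)
  2-simplices (20): (20 of them)

so the chain groups are C_0 ≅ Z^10, C_1 ≅ Z^30, C_2 ≅ Z^20.

∂_1: C_1 → C_0 maps an edge to its endpoints' difference, ∂[p,q] = q − p.
The 10×30 boundary matrix has rank 9 and Smith normal form diag(1,1,1,1,1,1,1,1,1).

∂_2: C_2 → C_1 maps a triangle to the signed sum of its edges. For instance
  ∂[0,1,9] = [1,9] − [0,9] + [0,1],
  ∂[1,2,9] = [2,9] − [1,9] + [1,2].
As a 30×20 matrix over Z this has rank 20, with invariant factors (1,1,1,1,1,1,1,1,1,1,1,1,1,1,1,1,1,1,1,2).

Reading off H_k = ker ∂_k / im ∂_{k+1}:

  H_0: rank C_0 − rank ∂_1 = 10 − 9 = 1, and the invariant factors of ∂_1 are all 1, so H_0 ≅ Z.
  H_1: rank ker ∂_1 − rank ∂_2 = (30 − 9) − 20 = 1, and ∂_2 has invariant factor 2 > 1, so H_1 ≅ Z ⊕ Z_2.
  H_2: rank ker ∂_2 − rank ∂_3 = (20 − 20) − 0 = 0, and there is no ∂_3, so H_2 ≅ 0.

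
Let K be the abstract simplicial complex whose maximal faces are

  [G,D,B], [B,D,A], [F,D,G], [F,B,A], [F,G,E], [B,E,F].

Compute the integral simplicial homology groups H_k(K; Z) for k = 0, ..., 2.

K has 6 vertices, 12 edges, 6 triangles.
rank ∂_0 = 0, rank ∂_1 = 5 ⇒ b_0 = 6 − 0 − 5 = 1; all invariant factors of ∂_1 are 1 so no torsion. So H_0 = Z.
rank ∂_1 = 5, rank ∂_2 = 6 ⇒ b_1 = 12 − 5 − 6 = 1; all invariant factors of ∂_2 are 1 so no torsion. So H_1 = Z.
rank ∂_2 = 6, rank ∂_3 = 0 ⇒ b_2 = 6 − 6 − 0 = 0. So H_2 = 0.

H_0 ≅ Z,  H_1 ≅ Z,  H_2 = 0.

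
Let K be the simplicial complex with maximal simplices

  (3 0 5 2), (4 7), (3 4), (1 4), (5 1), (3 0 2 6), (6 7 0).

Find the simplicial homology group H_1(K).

H_1 = Z^2.

K has 8 vertices, 15 edges, 8 triangles, 2 3-simplices.
rank ∂_1 = 7, rank ∂_2 = 6 ⇒ b_1 = 15 − 7 − 6 = 2; all invariant factors of ∂_2 are 1 so no torsion. So H_1 ≅ Z^2.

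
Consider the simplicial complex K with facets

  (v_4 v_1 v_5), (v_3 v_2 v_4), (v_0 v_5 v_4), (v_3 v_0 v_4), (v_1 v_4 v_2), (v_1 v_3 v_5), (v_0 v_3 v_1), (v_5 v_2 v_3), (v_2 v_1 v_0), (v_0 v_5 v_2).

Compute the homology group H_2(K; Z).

Order the vertices as v_0 < v_1 < v_2 < v_3 < v_4 < v_5. Listing each simplex with vertices in this order, K has dimension 2 with simplices:

  0-simplices (6): [v_0], [v_1], [v_2], [v_3], [v_4], [v_5]
  1-simplices (15): (15 of them)
  2-simplices (10): [v_0,v_1,v_2], [v_0,v_1,v_3], [v_0,v_2,v_5], [v_0,v_3,v_4], [v_0,v_4,v_5], [v_1,v_2,v_4], [v_1,v_3,v_5], [v_1,v_4,v_5], [v_2,v_3,v_4], [v_2,v_3,v_5]

so the chain groups are C_0 ≅ Z^6, C_1 ≅ Z^15, C_2 ≅ Z^10.

∂_1: C_1 → C_0 sends each edge [p,q] (with p < q) to q − p. For instance
  ∂[v_3,v_5] = [v_5] − [v_3].
This gives a 6×15 integer matrix of rank 5; reducing to Smith normal form yields diagonal entries (1,1,1,1,1).

Boundary ∂_2: C_2 → C_1 sends each 2-simplex [p,q,r] to [q,r] − [p,r] + [p,q]. For instance
  ∂[v_1,v_4,v_5] = [v_4,v_5] − [v_1,v_5] + [v_1,v_4],
  ∂[v_2,v_3,v_4] = [v_3,v_4] − [v_2,v_4] + [v_2,v_3].
The resulting 15×10 matrix has rank 10, and its Smith normal form has invariant factors (1,1,1,1,1,1,1,1,1,2).

From H_k ≅ ker(∂_k) / im(∂_{k+1}) we obtain:

  H_2: rank ker ∂_2 − rank ∂_3 = (10 − 10) − 0 = 0, and there is no ∂_3, so H_2 = 0.

(K is a triangulation of the real projective plane RP^2.)

H_2 ≅ 0.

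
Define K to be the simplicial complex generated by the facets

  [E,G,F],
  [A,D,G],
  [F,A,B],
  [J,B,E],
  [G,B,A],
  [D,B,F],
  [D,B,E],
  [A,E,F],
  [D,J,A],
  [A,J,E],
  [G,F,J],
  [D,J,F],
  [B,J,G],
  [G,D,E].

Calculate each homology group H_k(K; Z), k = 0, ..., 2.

Fix the vertex order A < B < D < E < F < G < J and write every simplex with vertices in increasing order. Then dim K = 2 and the simplices of K are:

  0-simplices (7): A, B, D, E, F, G, J
  1-simplices (21): AB, AD, AE, AF, AG, AJ, BD, BE, BF, BG, BJ, DE, DF, DG, DJ, EF, EG, EJ, FG, FJ, GJ
  2-simplices (14): ABF, ABG, ADG, ADJ, AEF, AEJ, BDE, BDF, BEJ, BGJ, DEG, DFJ, EFG, FGJ

Hence C_0 ≅ Z^7, C_1 ≅ Z^21, C_2 ≅ Z^14.

The boundary map ∂_1: C_1 → C_0 sends each edge [p,q] (with p < q) to q − p.
The 7×21 boundary matrix has rank 6 and Smith normal form diag(1,1,1,1,1,1).

Boundary ∂_2: C_2 → C_1 maps a triangle to the signed sum of its edges. For instance
  ∂ADG = DG − AG + AD,
  ∂BEJ = EJ − BJ + BE.
The resulting 21×14 matrix has rank 13, and its Smith normal form has invariant factors (1,1,1,1,1,1,1,1,1,1,1,1,1).

Now H_k = ker ∂_k / im ∂_{k+1}, so:

  H_0: rank C_0 − rank ∂_1 = 7 − 6 = 1, and the invariant factors of ∂_1 are all 1, so H_0 ≅ Z.
  H_1: rank ker ∂_1 − rank ∂_2 = (21 − 6) − 13 = 2, and the invariant factors of ∂_2 are all 1, so H_1 ≅ Z^2.
  H_2: rank ker ∂_2 − rank ∂_3 = (14 − 13) − 0 = 1, and there is no ∂_3, so H_2 ≅ Z.

(K is a triangulation of the torus T^2.)

H_0 ≅ Z,  H_1 ≅ Z^2,  H_2 ≅ Z.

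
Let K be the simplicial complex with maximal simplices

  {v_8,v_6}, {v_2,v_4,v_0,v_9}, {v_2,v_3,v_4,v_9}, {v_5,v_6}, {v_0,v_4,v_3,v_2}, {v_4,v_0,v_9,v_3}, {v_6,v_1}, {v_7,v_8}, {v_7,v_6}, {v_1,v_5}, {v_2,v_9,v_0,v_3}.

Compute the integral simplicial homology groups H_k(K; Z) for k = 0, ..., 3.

Take the total order v_0 < v_1 < v_2 < v_3 < v_4 < v_5 < v_6 < v_7 < v_8 < v_9 on the vertex set. Then K (dimension 3) consists of the simplices:

  0-simplices (10): [v_0], [v_1], [v_2], [v_3], [v_4], [v_5], [v_6], [v_7], [v_8], [v_9]
  1-simplices (16): (16 of them)
  2-simplices (10): [v_0,v_2,v_3], [v_0,v_2,v_4], [v_0,v_2,v_9], [v_0,v_3,v_4], [v_0,v_3,v_9], [v_0,v_4,v_9], [v_2,v_3,v_4], [v_2,v_3,v_9], [v_2,v_4,v_9], [v_3,v_4,v_9]
  3-simplices (5): [v_0,v_2,v_3,v_4], [v_0,v_2,v_3,v_9], [v_0,v_2,v_4,v_9], [v_0,v_3,v_4,v_9], [v_2,v_3,v_4,v_9]

so the chain groups are C_0 ≅ Z^10, C_1 ≅ Z^16, C_2 ≅ Z^10, C_3 ≅ Z^5.

Boundary ∂_1: C_1 → C_0 sends each edge [p,q] (with p < q) to q − p.
The 10×16 boundary matrix has rank 8 and Smith normal form diag(1,1,1,1,1,1,1,1).

∂_2: C_2 → C_1 sends each 2-simplex [p,q,r] to [q,r] − [p,r] + [p,q]. For instance
  ∂[v_3,v_4,v_9] = [v_4,v_9] − [v_3,v_9] + [v_3,v_4],
  ∂[v_0,v_3,v_9] = [v_3,v_9] − [v_0,v_9] + [v_0,v_3].
The resulting 16×10 matrix has rank 6, and its Smith normal form has invariant factors (1,1,1,1,1,1).

The boundary map ∂_3: C_3 → C_2 sends each 3-simplex σ to the alternating sum Σ_i (−1)^i (σ with its i-th vertex removed). For instance
  ∂[v_0,v_2,v_3,v_9] = [v_2,v_3,v_9] − [v_0,v_3,v_9] + [v_0,v_2,v_9] − [v_0,v_2,v_3],
  ∂[v_2,v_3,v_4,v_9] = [v_3,v_4,v_9] − [v_2,v_4,v_9] + [v_2,v_3,v_9] − [v_2,v_3,v_4].
The 10×5 boundary matrix has rank 4 and Smith normal form diag(1,1,1,1).

Reading off H_k = ker ∂_k / im ∂_{k+1}:

  H_0: rank C_0 − rank ∂_1 = 10 − 8 = 2, and the invariant factors of ∂_1 are all 1, so H_0 = Z^2.
  H_1: rank ker ∂_1 − rank ∂_2 = (16 − 8) − 6 = 2, and the invariant factors of ∂_2 are all 1, so H_1 = Z^2.
  H_2: rank ker ∂_2 − rank ∂_3 = (10 − 6) − 4 = 0, and the invariant factors of ∂_3 are all 1, so H_2 = 0.
  H_3: rank ker ∂_3 − rank ∂_4 = (5 − 4) − 0 = 1, and there is no ∂_4, so H_3 = Z.

H_0 = Z^2,  H_1 = Z^2,  H_2 = 0,  H_3 = Z.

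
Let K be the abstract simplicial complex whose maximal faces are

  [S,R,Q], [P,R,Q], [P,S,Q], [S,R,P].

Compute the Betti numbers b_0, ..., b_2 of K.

We work with the vertex ordering P < Q < R < S. The simplices of K, each written with vertices in increasing order, are:

  0-simplices (4): P, Q, R, S
  1-simplices (6): PQ, PR, PS, QR, QS, RS
  2-simplices (4): PQR, PQS, PRS, QRS

giving chain groups C_0 ≅ Z^4, C_1 ≅ Z^6, C_2 ≅ Z^4.

The boundary map ∂_1: C_1 → C_0 is given by ∂[p,q] = [q] − [p]. For instance
  ∂QR = R − Q.
This gives a 4×6 integer matrix of rank 3; reducing to Smith normal form yields diagonal entries (1,1,1).

The boundary map ∂_2: C_2 → C_1 sends each 2-simplex [p,q,r] to [q,r] − [p,r] + [p,q]. For instance
  ∂PQS = QS − PS + PQ,
  ∂PRS = RS − PS + PR.
This gives a 6×4 integer matrix of rank 3; reducing to Smith normal form yields diagonal entries (1,1,1).

From H_k ≅ ker(∂_k) / im(∂_{k+1}) we obtain:

  H_0: rank C_0 − rank ∂_1 = 4 − 3 = 1, and the invariant factors of ∂_1 are all 1, so H_0 = Z.
  H_1: rank ker ∂_1 − rank ∂_2 = (6 − 3) − 3 = 0, and the invariant factors of ∂_2 are all 1, so H_1 = 0.
  H_2: rank ker ∂_2 − rank ∂_3 = (4 − 3) − 0 = 1, and there is no ∂_3, so H_2 = Z.

As a check, the Euler characteristic is 4 − 6 + 4 = 2, which agrees with 1 − 0 + 1 = 2.
(K is a triangulation of the 2-sphere S^2.)

Hence the Betti numbers are b_0 = 1, b_1 = 0, b_2 = 1.

b_0 = 1, b_1 = 0, b_2 = 1.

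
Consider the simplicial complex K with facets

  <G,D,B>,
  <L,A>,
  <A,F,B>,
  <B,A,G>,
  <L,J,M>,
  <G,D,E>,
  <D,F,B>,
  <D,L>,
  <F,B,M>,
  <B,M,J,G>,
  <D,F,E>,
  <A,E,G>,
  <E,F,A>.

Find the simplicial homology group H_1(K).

H_1 ≅ Z^2.

Order the vertices as A < B < D < E < F < G < J < L < M. Listing each simplex with vertices in this order, K has dimension 3 with simplices:

  0-simplices (9): A, B, D, E, F, G, J, L, M
  1-simplices (22): AB, AE, AF, AG, AL, BD, BF, BG, BJ, BM, DE, DF, DG, DL, EF, EG, FM, GJ, GM, JL, JM, LM
  2-simplices (14): ABF, ABG, AEF, AEG, BDF, BDG, BFM, BGJ, BGM, BJM, DEF, DEG, GJM, JLM
  3-simplices (1): BGJM

giving chain groups C_0 ≅ Z^9, C_1 ≅ Z^22, C_2 ≅ Z^14, C_3 ≅ Z^1.

The boundary map ∂_1: C_1 → C_0 sends each edge [p,q] (with p < q) to q − p.
The 9×22 boundary matrix has rank 8 and Smith normal form diag(1,1,1,1,1,1,1,1).

∂_2: C_2 → C_1 acts by ∂[p,q,r] = [q,r] − [p,r] + [p,q]. For instance
  ∂DEF = EF − DF + DE,
  ∂BGJ = GJ − BJ + BG.
This gives a 22×14 integer matrix of rank 12; reducing to Smith normal form yields diagonal entries (1,1,1,1,1,1,1,1,1,1,1,1).

∂_3: C_3 → C_2 sends each 3-simplex σ to the alternating sum Σ_i (−1)^i (σ with its i-th vertex removed). For instance
  ∂BGJM = GJM − BJM + BGM − BGJ.
This gives a 14×1 integer matrix of rank 1; reducing to Smith normal form yields diagonal entries (1).

Computing H_k = (kernel of ∂_k) / (image of ∂_{k+1}):

  H_1: rank ker ∂_1 − rank ∂_2 = (22 − 8) − 12 = 2, and the invariant factors of ∂_2 are all 1, so H_1 = Z^2.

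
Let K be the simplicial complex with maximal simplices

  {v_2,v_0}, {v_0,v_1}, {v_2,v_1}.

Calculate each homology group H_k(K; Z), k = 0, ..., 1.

H_0 = Z,  H_1 = Z.

Fix the vertex order v_0 < v_1 < v_2 and write every simplex with vertices in increasing order. Then dim K = 1 and the simplices of K are:

  0-simplices (3): [v_0], [v_1], [v_2]
  1-simplices (3): [v_0,v_1], [v_0,v_2], [v_1,v_2]

Hence C_0 ≅ Z^3, C_1 ≅ Z^3.

Boundary ∂_1: C_1 → C_0 maps an edge to its endpoints' difference, ∂[p,q] = q − p.
The resulting 3×3 matrix has rank 2, and its Smith normal form has invariant factors (1,1).

From H_k ≅ ker(∂_k) / im(∂_{k+1}) we obtain:

  H_0: rank C_0 − rank ∂_1 = 3 − 2 = 1, and the invariant factors of ∂_1 are all 1, so H_0 = Z.
  H_1: rank ker ∂_1 − rank ∂_2 = (3 − 2) − 0 = 1, and there is no ∂_2, so H_1 = Z.

As a check, the Euler characteristic is 3 − 3 = 0, which agrees with 1 − 1 = 0.
(K is a triangulation of the circle S^1.)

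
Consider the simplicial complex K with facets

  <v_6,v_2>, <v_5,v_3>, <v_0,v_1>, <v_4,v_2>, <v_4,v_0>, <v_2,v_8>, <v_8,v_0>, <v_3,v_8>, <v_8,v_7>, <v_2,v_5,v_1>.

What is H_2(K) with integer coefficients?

Fix the vertex order v_0 < v_1 < v_2 < v_3 < v_4 < v_5 < v_6 < v_7 < v_8 and write every simplex with vertices in increasing order. Then dim K = 2 and the simplices of K are:

  0-simplices (9): [v_0], [v_1], [v_2], [v_3], [v_4], [v_5], [v_6], [v_7], [v_8]
  1-simplices (12): [v_0,v_1], [v_0,v_4], [v_0,v_8], [v_1,v_2], [v_1,v_5], [v_2,v_4], [v_2,v_5], [v_2,v_6], [v_2,v_8], [v_3,v_5], [v_3,v_8], [v_7,v_8]
  2-simplices (1): [v_1,v_2,v_5]

Hence C_0 ≅ Z^9, C_1 ≅ Z^12, C_2 ≅ Z^1.

Boundary ∂_1: C_1 → C_0 is given by ∂[p,q] = [q] − [p]. For instance
  ∂[v_7,v_8] = [v_8] − [v_7].
As a 9×12 matrix over Z this has rank 8, with invariant factors (1,1,1,1,1,1,1,1).

The boundary map ∂_2: C_2 → C_1 maps a triangle to the signed sum of its edges. For instance
  ∂[v_1,v_2,v_5] = [v_2,v_5] − [v_1,v_5] + [v_1,v_2].
The resulting 12×1 matrix has rank 1, and its Smith normal form has invariant factors (1).

Computing H_k = (kernel of ∂_k) / (image of ∂_{k+1}):

  H_2: rank ker ∂_2 − rank ∂_3 = (1 − 1) − 0 = 0, and there is no ∂_3, so H_2 = 0.

H_2 = 0.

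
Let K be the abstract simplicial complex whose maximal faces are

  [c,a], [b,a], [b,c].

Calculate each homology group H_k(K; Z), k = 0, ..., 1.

H_0 = Z,  H_1 = Z.

Take the total order a < b < c on the vertex set. Then K (dimension 1) consists of the simplices:

  0-simplices (3): a, b, c
  1-simplices (3): ab, ac, bc

Hence C_0 ≅ Z^3, C_1 ≅ Z^3.

Boundary ∂_1: C_1 → C_0 maps an edge to its endpoints' difference, ∂[p,q] = q − p. For instance
  ∂bc = c − b.
As a 3×3 matrix over Z this has rank 2, with invariant factors (1,1).

Reading off H_k = ker ∂_k / im ∂_{k+1}:

  H_0: rank C_0 − rank ∂_1 = 3 − 2 = 1, and the invariant factors of ∂_1 are all 1, so H_0 ≅ Z.
  H_1: rank ker ∂_1 − rank ∂_2 = (3 − 2) − 0 = 1, and there is no ∂_2, so H_1 ≅ Z.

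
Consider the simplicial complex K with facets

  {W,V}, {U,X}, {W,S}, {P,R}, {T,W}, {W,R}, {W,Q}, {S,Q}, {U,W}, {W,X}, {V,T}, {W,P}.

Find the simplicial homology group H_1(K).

Fix the vertex order P < Q < R < S < T < U < V < W < X and write every simplex with vertices in increasing order. Then dim K = 1 and the simplices of K are:

  0-simplices (9): P, Q, R, S, T, U, V, W, X
  1-simplices (12): PR, PW, QS, QW, RW, SW, TV, TW, UW, UX, VW, WX

so the chain groups are C_0 ≅ Z^9, C_1 ≅ Z^12.

Boundary ∂_1: C_1 → C_0 sends each edge [p,q] (with p < q) to q − p.
The 9×12 boundary matrix has rank 8 and Smith normal form diag(1,1,1,1,1,1,1,1).

Now H_k = ker ∂_k / im ∂_{k+1}, so:

  H_1: rank ker ∂_1 − rank ∂_2 = (12 − 8) − 0 = 4, and there is no ∂_2, so H_1 = Z^4.

(K is a triangulation of a wedge of 4 circles.)

H_1 = Z^4.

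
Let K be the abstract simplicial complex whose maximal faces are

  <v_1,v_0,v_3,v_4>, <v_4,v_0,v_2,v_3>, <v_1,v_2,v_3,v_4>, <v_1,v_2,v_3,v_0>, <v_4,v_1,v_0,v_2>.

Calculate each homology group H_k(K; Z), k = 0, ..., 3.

We work with the vertex ordering v_0 < v_1 < v_2 < v_3 < v_4. The simplices of K, each written with vertices in increasing order, are:

  0-simplices (5): [v_0], [v_1], [v_2], [v_3], [v_4]
  1-simplices (10): [v_0,v_1], [v_0,v_2], [v_0,v_3], [v_0,v_4], [v_1,v_2], [v_1,v_3], [v_1,v_4], [v_2,v_3], [v_2,v_4], [v_3,v_4]
  2-simplices (10): [v_0,v_1,v_2], [v_0,v_1,v_3], [v_0,v_1,v_4], [v_0,v_2,v_3], [v_0,v_2,v_4], [v_0,v_3,v_4], [v_1,v_2,v_3], [v_1,v_2,v_4], [v_1,v_3,v_4], [v_2,v_3,v_4]
  3-simplices (5): [v_0,v_1,v_2,v_3], [v_0,v_1,v_2,v_4], [v_0,v_1,v_3,v_4], [v_0,v_2,v_3,v_4], [v_1,v_2,v_3,v_4]

giving chain groups C_0 ≅ Z^5, C_1 ≅ Z^10, C_2 ≅ Z^10, C_3 ≅ Z^5.

∂_1: C_1 → C_0 sends each edge [p,q] (with p < q) to q − p.
This gives a 5×10 integer matrix of rank 4; reducing to Smith normal form yields diagonal entries (1,1,1,1).

∂_2: C_2 → C_1 acts by ∂[p,q,r] = [q,r] − [p,r] + [p,q]. For instance
  ∂[v_0,v_1,v_4] = [v_1,v_4] − [v_0,v_4] + [v_0,v_1],
  ∂[v_1,v_2,v_4] = [v_2,v_4] − [v_1,v_4] + [v_1,v_2].
This gives a 10×10 integer matrix of rank 6; reducing to Smith normal form yields diagonal entries (1,1,1,1,1,1).

∂_3: C_3 → C_2 sends each 3-simplex σ to the alternating sum Σ_i (−1)^i (σ with its i-th vertex removed). For instance
  ∂[v_0,v_1,v_2,v_3] = [v_1,v_2,v_3] − [v_0,v_2,v_3] + [v_0,v_1,v_3] − [v_0,v_1,v_2],
  ∂[v_0,v_1,v_2,v_4] = [v_1,v_2,v_4] − [v_0,v_2,v_4] + [v_0,v_1,v_4] − [v_0,v_1,v_2].
The resulting 10×5 matrix has rank 4, and its Smith normal form has invariant factors (1,1,1,1).

Computing H_k = (kernel of ∂_k) / (image of ∂_{k+1}):

  H_0: rank C_0 − rank ∂_1 = 5 − 4 = 1, and the invariant factors of ∂_1 are all 1, so H_0 ≅ Z.
  H_1: rank ker ∂_1 − rank ∂_2 = (10 − 4) − 6 = 0, and the invariant factors of ∂_2 are all 1, so H_1 ≅ 0.
  H_2: rank ker ∂_2 − rank ∂_3 = (10 − 6) − 4 = 0, and the invariant factors of ∂_3 are all 1, so H_2 ≅ 0.
  H_3: rank ker ∂_3 − rank ∂_4 = (5 − 4) − 0 = 1, and there is no ∂_4, so H_3 ≅ Z.

H_0 = Z,  H_1 = 0,  H_2 = 0,  H_3 = Z.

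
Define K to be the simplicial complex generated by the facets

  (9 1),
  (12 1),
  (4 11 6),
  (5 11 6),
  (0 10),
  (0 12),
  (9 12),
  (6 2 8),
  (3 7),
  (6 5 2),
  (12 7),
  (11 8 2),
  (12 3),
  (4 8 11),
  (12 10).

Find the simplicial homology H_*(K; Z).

Take the total order 0 < 1 < 2 < 3 < 4 < 5 < 6 < 7 < 8 < 9 < 10 < 11 < 12 on the vertex set. Then K (dimension 2) consists of the simplices:

  0-simplices (13): [0], [1], [2], [3], [4], [5], [6], [7], [8], [9], [10], [11], [12]
  1-simplices (21): [0,10], [0,12], [1,9], [1,12], [2,5], [2,6], [2,8], [2,11], [3,7], [3,12], [4,6], [4,8], [4,11], [5,6], [5,11], [6,8], [6,11], [7,12], [8,11], [9,12], [10,12]
  2-simplices (6): [2,5,6], [2,6,8], [2,8,11], [4,6,11], [4,8,11], [5,6,11]

Hence C_0 ≅ Z^13, C_1 ≅ Z^21, C_2 ≅ Z^6.

∂_1: C_1 → C_0 is given by ∂[p,q] = [q] − [p]. For instance
  ∂[2,8] = [8] − [2].
This gives a 13×21 integer matrix of rank 11; reducing to Smith normal form yields diagonal entries (1,1,1,1,1,1,1,1,1,1,1).

The boundary map ∂_2: C_2 → C_1 maps a triangle to the signed sum of its edges. For instance
  ∂[2,8,11] = [8,11] − [2,11] + [2,8],
  ∂[5,6,11] = [6,11] − [5,11] + [5,6].
This gives a 21×6 integer matrix of rank 6; reducing to Smith normal form yields diagonal entries (1,1,1,1,1,1).

From H_k ≅ ker(∂_k) / im(∂_{k+1}) we obtain:

  H_0: rank C_0 − rank ∂_1 = 13 − 11 = 2, and the invariant factors of ∂_1 are all 1, so H_0 ≅ Z^2.
  H_1: rank ker ∂_1 − rank ∂_2 = (21 − 11) − 6 = 4, and the invariant factors of ∂_2 are all 1, so H_1 ≅ Z^4.
  H_2: rank ker ∂_2 − rank ∂_3 = (6 − 6) − 0 = 0, and there is no ∂_3, so H_2 ≅ 0.

(K is a triangulation of the disjoint union of a wedge of 3 circles and the cylinder S^1 x I.)

H_0 = Z^2,  H_1 = Z^4,  H_2 = 0.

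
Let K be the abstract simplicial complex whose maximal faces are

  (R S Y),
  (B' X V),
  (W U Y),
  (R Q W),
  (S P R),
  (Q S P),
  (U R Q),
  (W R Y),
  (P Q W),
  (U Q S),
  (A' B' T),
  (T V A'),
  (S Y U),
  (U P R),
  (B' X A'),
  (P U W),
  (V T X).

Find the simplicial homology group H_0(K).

Take the total order P < Q < R < S < T < U < V < W < X < Y < A' < B' on the vertex set. Then K (dimension 2) consists of the simplices:

  0-simplices (12): [P], [Q], [R], [S], [T], [U], [V], [W], [X], [Y], [A'], [B']
  1-simplices (28): (28 of them)
  2-simplices (17): [P,Q,S], [P,Q,W], [P,R,S], [P,R,U], [P,U,W], [Q,R,U], [Q,R,W], [Q,S,U], [R,S,Y], [R,W,Y], [S,U,Y], [T,V,X], [T,V,A'], [T,A',B'], [U,W,Y], [V,X,B'], [X,A',B']

so the chain groups are C_0 ≅ Z^12, C_1 ≅ Z^28, C_2 ≅ Z^17.

Boundary ∂_1: C_1 → C_0 sends each edge [p,q] (with p < q) to q − p.
As a 12×28 matrix over Z this has rank 10, with invariant factors (1,1,1,1,1,1,1,1,1,1).

The boundary map ∂_2: C_2 → C_1 maps a triangle to the signed sum of its edges. For instance
  ∂[P,R,S] = [R,S] − [P,S] + [P,R],
  ∂[T,V,A'] = [V,A'] − [T,A'] + [T,V].
The resulting 28×17 matrix has rank 17, and its Smith normal form has invariant factors (1,1,1,1,1,1,1,1,1,1,1,1,1,1,1,1,2).

Now H_k = ker ∂_k / im ∂_{k+1}, so:

  H_0: rank C_0 − rank ∂_1 = 12 − 10 = 2, and the invariant factors of ∂_1 are all 1, so H_0 = Z^2.

(K is a triangulation of the disjoint union of the Möbius band and the real projective plane RP^2.)

H_0 = Z^2.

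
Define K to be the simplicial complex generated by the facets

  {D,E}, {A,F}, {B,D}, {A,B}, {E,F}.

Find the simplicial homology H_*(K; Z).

H_0 ≅ Z,  H_1 ≅ Z.

Take the total order A < B < D < E < F on the vertex set. Then K (dimension 1) consists of the simplices:

  0-simplices (5): A, B, D, E, F
  1-simplices (5): AB, AF, BD, DE, EF

giving chain groups C_0 ≅ Z^5, C_1 ≅ Z^5.

∂_1: C_1 → C_0 maps an edge to its endpoints' difference, ∂[p,q] = q − p. For instance
  ∂EF = F − E.
The 5×5 boundary matrix has rank 4 and Smith normal form diag(1,1,1,1).

Reading off H_k = ker ∂_k / im ∂_{k+1}:

  H_0: rank C_0 − rank ∂_1 = 5 − 4 = 1, and the invariant factors of ∂_1 are all 1, so H_0 = Z.
  H_1: rank ker ∂_1 − rank ∂_2 = (5 − 4) − 0 = 1, and there is no ∂_2, so H_1 = Z.

As a check, the Euler characteristic is 5 − 5 = 0, which agrees with 1 − 1 = 0.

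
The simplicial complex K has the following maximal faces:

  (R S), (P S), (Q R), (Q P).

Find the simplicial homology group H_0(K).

Order the vertices as P < Q < R < S. Listing each simplex with vertices in this order, K has dimension 1 with simplices:

  0-simplices (4): P, Q, R, S
  1-simplices (4): PQ, PS, QR, RS

giving chain groups C_0 ≅ Z^4, C_1 ≅ Z^4.

Boundary ∂_1: C_1 → C_0 is given by ∂[p,q] = [q] − [p]. For instance
  ∂PQ = Q − P.
The 4×4 boundary matrix has rank 3 and Smith normal form diag(1,1,1).

From H_k ≅ ker(∂_k) / im(∂_{k+1}) we obtain:

  H_0: rank C_0 − rank ∂_1 = 4 − 3 = 1, and the invariant factors of ∂_1 are all 1, so H_0 ≅ Z.

(K is a triangulation of the circle S^1.)

H_0 = Z.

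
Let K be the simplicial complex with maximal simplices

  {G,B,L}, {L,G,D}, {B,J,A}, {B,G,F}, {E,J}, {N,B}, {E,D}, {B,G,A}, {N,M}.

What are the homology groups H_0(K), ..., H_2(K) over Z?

We work with the vertex ordering A < B < D < E < F < G < J < L < M < N. The simplices of K, each written with vertices in increasing order, are:

  0-simplices (10): A, B, D, E, F, G, J, L, M, N
  1-simplices (15): AB, AG, AJ, BF, BG, BJ, BL, BN, DE, DG, DL, EJ, FG, GL, MN
  2-simplices (5): ABG, ABJ, BFG, BGL, DGL

so the chain groups are C_0 ≅ Z^10, C_1 ≅ Z^15, C_2 ≅ Z^5.

Boundary ∂_1: C_1 → C_0 maps an edge to its endpoints' difference, ∂[p,q] = q − p. For instance
  ∂FG = G − F.
The 10×15 boundary matrix has rank 9 and Smith normal form diag(1,1,1,1,1,1,1,1,1).

Boundary ∂_2: C_2 → C_1 acts by ∂[p,q,r] = [q,r] − [p,r] + [p,q]. For instance
  ∂ABG = BG − AG + AB,
  ∂DGL = GL − DL + DG.
This gives a 15×5 integer matrix of rank 5; reducing to Smith normal form yields diagonal entries (1,1,1,1,1).

Computing H_k = (kernel of ∂_k) / (image of ∂_{k+1}):

  H_0: rank C_0 − rank ∂_1 = 10 − 9 = 1, and the invariant factors of ∂_1 are all 1, so H_0 = Z.
  H_1: rank ker ∂_1 − rank ∂_2 = (15 − 9) − 5 = 1, and the invariant factors of ∂_2 are all 1, so H_1 = Z.
  H_2: rank ker ∂_2 − rank ∂_3 = (5 − 5) − 0 = 0, and there is no ∂_3, so H_2 = 0.

H_0 = Z,  H_1 = Z,  H_2 = 0.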